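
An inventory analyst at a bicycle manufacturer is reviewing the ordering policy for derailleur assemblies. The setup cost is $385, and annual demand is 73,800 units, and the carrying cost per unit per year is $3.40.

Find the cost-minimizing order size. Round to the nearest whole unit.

4,088 units

EOQ = √(2DS/H) = √(2 × 73,800 × 385 / 3.4)
    = √(16,713,529.41) ≈ 4,088.22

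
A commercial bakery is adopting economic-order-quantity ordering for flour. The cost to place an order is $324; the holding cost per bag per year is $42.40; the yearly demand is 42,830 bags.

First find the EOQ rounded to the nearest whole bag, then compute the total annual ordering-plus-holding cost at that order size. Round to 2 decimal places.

$34,303.98

Q* = √(2·D·S / H) = √(2·42,830·324 / 42.4) = √654,571.7 ≈ 809.06 → Q = 809 bags
Ordering: D/Q × S = 42,830/809 × $324 = $17,153.18
Holding:  Q/2 × H = 809/2 × $42.4 = $17,150.80
Total = $17,153.18 + $17,150.80 = $34,303.98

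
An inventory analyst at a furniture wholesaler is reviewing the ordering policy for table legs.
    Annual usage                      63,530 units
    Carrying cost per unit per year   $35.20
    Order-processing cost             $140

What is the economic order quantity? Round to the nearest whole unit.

711 units

EOQ = √(2DS/H) = √(2 × 63,530 × 140 / 35.2)
    = √(505,352.27) ≈ 710.88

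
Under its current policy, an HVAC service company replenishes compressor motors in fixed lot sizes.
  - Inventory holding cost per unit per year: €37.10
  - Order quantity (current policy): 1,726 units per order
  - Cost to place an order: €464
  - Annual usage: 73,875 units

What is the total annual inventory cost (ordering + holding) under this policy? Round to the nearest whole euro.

€51,877

Ordering: D/Q × S = 73,875/1,726 × €464 = €19,859.79
Holding:  Q/2 × H = 1,726/2 × €37.1 = €32,017.30
Total = €19,859.79 + €32,017.30 = €51,877.09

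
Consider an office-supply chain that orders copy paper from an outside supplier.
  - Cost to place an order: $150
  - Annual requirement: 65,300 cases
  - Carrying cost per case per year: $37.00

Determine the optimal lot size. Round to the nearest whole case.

728 cases

Q* = √(2·D·S / H) = √(2·65,300·150 / 37) = √529,459.5 ≈ 727.64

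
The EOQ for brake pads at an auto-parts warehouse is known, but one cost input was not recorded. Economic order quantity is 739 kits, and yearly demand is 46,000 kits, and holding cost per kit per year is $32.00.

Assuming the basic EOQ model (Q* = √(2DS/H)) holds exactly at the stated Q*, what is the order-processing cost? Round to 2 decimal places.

EOQ relation: Q² = 2DS/H, so rearrange for the unknown.
S = Q²H / (2D) = 739² × 32 / (2 × 46,000) = 189.9551

$189.96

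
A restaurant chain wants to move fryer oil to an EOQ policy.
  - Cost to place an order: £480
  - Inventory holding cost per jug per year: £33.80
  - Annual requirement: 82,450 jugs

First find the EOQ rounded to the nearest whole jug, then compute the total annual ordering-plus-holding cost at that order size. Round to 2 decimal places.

EOQ = √(2DS/H) = √(2 × 82,450 × 480 / 33.8)
    = √(2,341,775.15) ≈ 1,530.29 → Q = 1,530 jugs
Annual ordering cost = (D/Q)·S = (82,450/1,530) × 480 = £25,866.67
Annual holding cost  = (Q/2)·H = (1,530/2) × 33.8 = £25,857.00
Total = £25,866.67 + £25,857.00 = £51,723.67

£51,723.67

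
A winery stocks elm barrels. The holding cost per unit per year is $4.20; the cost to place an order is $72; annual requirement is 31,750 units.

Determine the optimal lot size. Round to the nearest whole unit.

Q* = √(2·D·S / H) = √(2·31,750·72 / 4.2) = √1,088,571.4 ≈ 1,043.35

1,043 units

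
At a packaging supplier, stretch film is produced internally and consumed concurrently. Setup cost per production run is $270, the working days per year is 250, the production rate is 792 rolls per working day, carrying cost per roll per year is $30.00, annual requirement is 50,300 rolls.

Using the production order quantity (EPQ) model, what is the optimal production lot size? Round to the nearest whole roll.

1,102 rolls

d = 50,300/250 = 201.2000 rolls/day;  effective holding cost H(1 − d/p) = 30·(1 − 201.2000/792) = 22.37879
Q* = √(2DS / H_eff) = √(2·50,300·270 / 22.37879) ≈ 1,101.70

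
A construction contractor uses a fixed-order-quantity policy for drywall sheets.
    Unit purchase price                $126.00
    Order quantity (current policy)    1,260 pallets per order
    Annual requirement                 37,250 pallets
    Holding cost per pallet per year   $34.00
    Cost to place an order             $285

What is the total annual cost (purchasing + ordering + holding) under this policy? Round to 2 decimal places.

$4,723,345.60

Ordering: D/Q × S = 37,250/1,260 × $285 = $8,425.60
Holding:  Q/2 × H = 1,260/2 × $34 = $21,420.00
Purchase cost = D·C = 37,250 × 126 = $4,693,500.00
Total = $8,425.60 + $21,420.00 + $4,693,500.00 = $4,723,345.60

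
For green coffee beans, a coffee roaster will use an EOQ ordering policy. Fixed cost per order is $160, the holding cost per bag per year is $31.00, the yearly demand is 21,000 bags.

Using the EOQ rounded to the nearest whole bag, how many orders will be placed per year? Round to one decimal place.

45.1 orders per year

Q* = √(2·D·S / H) = √(2·21,000·160 / 31) = √216,774.2 ≈ 465.59 → Q = 466
N = D/Q = 21,000/466 ≈ 45.064 orders/yr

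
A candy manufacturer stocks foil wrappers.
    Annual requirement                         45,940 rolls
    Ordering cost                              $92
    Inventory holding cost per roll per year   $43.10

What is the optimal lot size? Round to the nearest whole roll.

2DS/H = 2·45,940·92/43.1 = 196,124.36
EOQ = √196,124.36 ≈ 442.86

443 rolls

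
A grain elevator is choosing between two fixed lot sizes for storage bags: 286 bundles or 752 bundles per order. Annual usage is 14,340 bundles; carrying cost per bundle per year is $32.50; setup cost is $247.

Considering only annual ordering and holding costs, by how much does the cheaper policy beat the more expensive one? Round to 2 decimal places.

$101.97

For each Q, cost = (D/Q)·S + (Q/2)·H.
TC(286) = (14,340/286)×247 + (286/2)×32.5 = $17,032.05
TC(752) = (14,340/752)×247 + (752/2)×32.5 = $16,930.08
Cheaper: Q = 752.  Difference = $101.97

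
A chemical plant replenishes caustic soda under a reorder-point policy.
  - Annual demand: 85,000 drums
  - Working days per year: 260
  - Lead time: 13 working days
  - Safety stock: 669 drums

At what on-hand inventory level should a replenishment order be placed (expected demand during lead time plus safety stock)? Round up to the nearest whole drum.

Daily demand d = 85,000 / 260 = 326.923 drums/day
Demand during lead time = 326.923 × 13 = 4,250.00
Reorder point = 4,250.00 + 669 = 4,919.00 → round up

4,919 drums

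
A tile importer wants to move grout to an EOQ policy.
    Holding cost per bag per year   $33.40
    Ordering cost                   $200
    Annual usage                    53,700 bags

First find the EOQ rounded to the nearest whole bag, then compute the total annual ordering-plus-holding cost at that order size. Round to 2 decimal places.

$26,784.92

EOQ = √(2DS/H) = √(2 × 53,700 × 200 / 33.4)
    = √(643,113.77) ≈ 801.94 → Q = 802 bags
Ordering: D/Q × S = 53,700/802 × $200 = $13,391.52
Holding:  Q/2 × H = 802/2 × $33.4 = $13,393.40
Total = $13,391.52 + $13,393.40 = $26,784.92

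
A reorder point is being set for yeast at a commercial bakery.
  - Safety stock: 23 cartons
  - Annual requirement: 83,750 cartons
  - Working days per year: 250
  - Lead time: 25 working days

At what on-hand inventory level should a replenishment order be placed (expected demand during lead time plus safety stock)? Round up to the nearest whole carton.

Daily demand d = 83,750 / 250 = 335.000 cartons/day
Demand during lead time = 335.000 × 25 = 8,375.00
Reorder point = 8,375.00 + 23 = 8,398.00 → round up

8,398 cartons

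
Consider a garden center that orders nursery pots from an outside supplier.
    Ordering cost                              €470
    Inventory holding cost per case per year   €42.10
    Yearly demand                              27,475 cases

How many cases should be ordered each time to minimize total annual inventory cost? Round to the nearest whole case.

783 cases

Optimal lot size Q* = (2 × 27,475 × €470 / €42.1)^½ ≈ 783.23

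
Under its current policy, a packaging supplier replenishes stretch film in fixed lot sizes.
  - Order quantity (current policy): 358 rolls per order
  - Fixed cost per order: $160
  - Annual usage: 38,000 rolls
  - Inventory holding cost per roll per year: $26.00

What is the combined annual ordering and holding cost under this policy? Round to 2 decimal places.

Annual ordering cost = (D/Q)·S = (38,000/358) × 160 = $16,983.24
Annual holding cost  = (Q/2)·H = (358/2) × 26 = $4,654.00
Total = $16,983.24 + $4,654.00 = $21,637.24

$21,637.24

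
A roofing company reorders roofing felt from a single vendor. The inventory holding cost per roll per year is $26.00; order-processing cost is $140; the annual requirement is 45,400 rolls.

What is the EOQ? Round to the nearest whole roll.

699 rolls

Q* = √(2·D·S / H) = √(2·45,400·140 / 26) = √488,923.1 ≈ 699.23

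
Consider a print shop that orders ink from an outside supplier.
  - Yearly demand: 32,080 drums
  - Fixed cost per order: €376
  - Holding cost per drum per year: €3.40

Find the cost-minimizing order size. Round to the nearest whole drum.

EOQ = √(2DS/H) = √(2 × 32,080 × 376 / 3.4)
    = √(7,095,341.18) ≈ 2,663.71

2,664 drums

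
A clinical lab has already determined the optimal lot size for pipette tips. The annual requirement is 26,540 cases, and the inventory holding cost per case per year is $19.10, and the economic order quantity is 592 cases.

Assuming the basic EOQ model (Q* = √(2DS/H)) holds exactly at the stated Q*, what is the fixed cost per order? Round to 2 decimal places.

$126.11

From Q* = √(2DS/H) ⇒ Q*² = 2DS/H.
S = Q²H / (2D) = 592² × 19.1 / (2 × 26,540) = 126.1089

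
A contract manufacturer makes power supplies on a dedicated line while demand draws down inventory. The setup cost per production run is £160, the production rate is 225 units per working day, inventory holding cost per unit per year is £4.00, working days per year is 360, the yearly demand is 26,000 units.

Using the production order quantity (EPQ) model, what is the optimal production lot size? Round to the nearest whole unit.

1,750 units

d = 26,000/360 = 72.2222 units/day;  effective holding cost H(1 − d/p) = 4·(1 − 72.2222/225) = 2.71605
Q* = √(2DS / H_eff) = √(2·26,000·160 / 2.71605) ≈ 1,750.22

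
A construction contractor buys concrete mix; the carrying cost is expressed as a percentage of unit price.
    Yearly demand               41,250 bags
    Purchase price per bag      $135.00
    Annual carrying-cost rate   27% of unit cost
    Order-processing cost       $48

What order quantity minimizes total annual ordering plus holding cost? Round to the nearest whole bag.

330 bags

Holding cost per bag per year: H = 27% × $135 = $36.4500
EOQ = √(2DS/H) = √(2 × 41,250 × 48 / 36.45)
    = √(108,641.98) ≈ 329.61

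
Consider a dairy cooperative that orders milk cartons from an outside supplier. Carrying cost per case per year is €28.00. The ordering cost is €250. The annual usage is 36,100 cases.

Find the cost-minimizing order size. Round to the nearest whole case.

Optimal lot size Q* = (2 × 36,100 × €250 / €28)^½ ≈ 802.90

803 cases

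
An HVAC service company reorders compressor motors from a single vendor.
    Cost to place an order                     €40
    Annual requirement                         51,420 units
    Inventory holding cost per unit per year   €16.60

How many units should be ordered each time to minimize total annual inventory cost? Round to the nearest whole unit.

EOQ = √(2DS/H) = √(2 × 51,420 × 40 / 16.6)
    = √(247,807.23) ≈ 497.80

498 units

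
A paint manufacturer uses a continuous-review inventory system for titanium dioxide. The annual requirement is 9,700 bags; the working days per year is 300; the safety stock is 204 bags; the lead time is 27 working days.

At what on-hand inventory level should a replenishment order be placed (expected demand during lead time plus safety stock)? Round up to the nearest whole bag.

1,077 bags

Daily demand d = 9,700 / 300 = 32.333 bags/day
Demand during lead time = 32.333 × 27 = 873.00
Reorder point = 873.00 + 204 = 1,077.00 → round up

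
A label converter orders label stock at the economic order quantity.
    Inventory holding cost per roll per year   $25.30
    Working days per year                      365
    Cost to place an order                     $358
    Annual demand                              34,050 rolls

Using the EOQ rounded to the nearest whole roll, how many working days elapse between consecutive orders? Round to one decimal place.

2DS/H = 2·34,050·358/25.3 = 963,628.46
EOQ = √963,628.46 ≈ 981.65 → Q = 982 rolls
Days between orders = 365 / (D/Q) = 365 / 34.674 ≈ 10.527

10.5 days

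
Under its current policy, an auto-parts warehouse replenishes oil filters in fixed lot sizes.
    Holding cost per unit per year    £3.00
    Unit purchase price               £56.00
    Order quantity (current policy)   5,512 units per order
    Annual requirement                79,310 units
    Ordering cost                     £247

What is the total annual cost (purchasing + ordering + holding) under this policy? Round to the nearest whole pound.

Ordering: D/Q × S = 79,310/5,512 × £247 = £3,553.99
Holding:  Q/2 × H = 5,512/2 × £3 = £8,268.00
Purchase cost = D·C = 79,310 × 56 = £4,441,360.00
Total = £3,553.99 + £8,268.00 + £4,441,360.00 = £4,453,181.99

£4,453,182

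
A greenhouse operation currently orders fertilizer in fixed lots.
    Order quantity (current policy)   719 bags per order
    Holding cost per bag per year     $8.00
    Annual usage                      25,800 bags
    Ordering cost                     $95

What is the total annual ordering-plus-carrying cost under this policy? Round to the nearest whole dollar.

Ordering: D/Q × S = 25,800/719 × $95 = $3,408.90
Holding:  Q/2 × H = 719/2 × $8 = $2,876.00
Total = $3,408.90 + $2,876.00 = $6,284.90

$6,285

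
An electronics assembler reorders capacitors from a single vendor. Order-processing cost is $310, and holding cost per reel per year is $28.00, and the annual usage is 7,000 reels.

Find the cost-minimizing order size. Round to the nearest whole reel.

394 reels

EOQ = √(2DS/H) = √(2 × 7,000 × 310 / 28)
    = √(155,000.00) ≈ 393.70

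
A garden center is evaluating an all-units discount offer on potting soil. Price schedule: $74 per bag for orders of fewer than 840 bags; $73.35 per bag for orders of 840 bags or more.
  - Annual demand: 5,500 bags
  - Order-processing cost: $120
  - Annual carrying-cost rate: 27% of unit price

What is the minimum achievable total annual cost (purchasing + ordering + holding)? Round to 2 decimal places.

H₁ = 27%×$74 = $19.9800;  H₂ = 27%×$73.35 = $19.8045
EOQ₁ = √(2×5,500×120/19.9800) = 257.03  (< 840, feasible at tier 1)
EOQ₂ = √(2×5,500×120/19.8045) = 258.17  (< 840 → use Q = 840 at tier-2 price)
TC(tier 1 (EOQ₁), Q≈257.0) = $412,135.52
TC(tier 2, Q≈840.0) = $412,528.60
Minimum at tier 1 (EOQ₁): $412,135.52

$412,135.52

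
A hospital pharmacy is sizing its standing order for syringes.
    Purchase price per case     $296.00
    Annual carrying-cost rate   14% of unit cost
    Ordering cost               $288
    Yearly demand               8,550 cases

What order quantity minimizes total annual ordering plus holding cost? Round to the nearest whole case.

345 cases

Holding cost per case per year: H = 14% × $296 = $41.4400
EOQ = √(2DS/H) = √(2 × 8,550 × 288 / 41.44)
    = √(118,841.70) ≈ 344.73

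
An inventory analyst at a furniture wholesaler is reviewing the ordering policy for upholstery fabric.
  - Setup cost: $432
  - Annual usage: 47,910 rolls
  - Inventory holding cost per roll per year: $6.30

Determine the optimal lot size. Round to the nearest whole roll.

2,563 rolls

Optimal lot size Q* = (2 × 47,910 × $432 / $6.3)^½ ≈ 2,563.30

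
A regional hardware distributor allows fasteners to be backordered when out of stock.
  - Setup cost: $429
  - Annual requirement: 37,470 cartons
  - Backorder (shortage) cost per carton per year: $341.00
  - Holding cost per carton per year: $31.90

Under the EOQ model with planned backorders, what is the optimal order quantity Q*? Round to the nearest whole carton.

1,050 cartons

Q* = √(2DS/H) · √((H + b)/b)
   = √(2 × 37,470 × 429 / 31.9) · √((31.9 + 341) / 341)
   = 1,003.899 × 1.0457 ≈ 1,049.81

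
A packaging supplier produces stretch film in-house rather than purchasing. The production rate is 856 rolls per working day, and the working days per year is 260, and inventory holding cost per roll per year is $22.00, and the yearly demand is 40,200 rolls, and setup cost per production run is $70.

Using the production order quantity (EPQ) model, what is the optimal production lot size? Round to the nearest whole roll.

Daily demand d = 40,200/260 = 154.615; p = 856; 1 − d/p = 0.81937
EPQ = √(2DS / (H(1 − d/p)))
    = √(2 × 40,200 × 70 / (22 × 0.81937)) ≈ 558.76

559 rolls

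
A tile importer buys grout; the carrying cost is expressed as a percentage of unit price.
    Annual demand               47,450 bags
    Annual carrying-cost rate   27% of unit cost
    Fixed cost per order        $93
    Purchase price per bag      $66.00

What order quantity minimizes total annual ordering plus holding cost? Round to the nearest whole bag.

704 bags

H = i·C = 0.27 × $66 = $17.8200 per bag-year
Q* = √(2·D·S / H) = √(2·47,450·93 / 17.82) = √495,269.4 ≈ 703.75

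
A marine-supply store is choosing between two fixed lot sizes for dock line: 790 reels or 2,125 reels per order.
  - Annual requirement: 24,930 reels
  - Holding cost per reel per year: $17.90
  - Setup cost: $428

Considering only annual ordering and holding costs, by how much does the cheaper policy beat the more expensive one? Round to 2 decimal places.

$3,463.07

For each Q, cost = (D/Q)·S + (Q/2)·H.
TC(790) = (24,930/790)×428 + (790/2)×17.9 = $20,576.88
TC(2,125) = (24,930/2,125)×428 + (2,125/2)×17.9 = $24,039.95
Cheaper: Q = 790.  Difference = $3,463.07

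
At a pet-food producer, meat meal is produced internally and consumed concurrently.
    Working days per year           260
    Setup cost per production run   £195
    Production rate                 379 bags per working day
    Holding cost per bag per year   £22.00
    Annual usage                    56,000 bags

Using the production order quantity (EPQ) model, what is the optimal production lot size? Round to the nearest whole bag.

1,516 bags

d = 56,000/260 = 215.3846 bags/day;  effective holding cost H(1 − d/p) = 22·(1 − 215.3846/379) = 9.49746
Q* = √(2DS / H_eff) = √(2·56,000·195 / 9.49746) ≈ 1,516.43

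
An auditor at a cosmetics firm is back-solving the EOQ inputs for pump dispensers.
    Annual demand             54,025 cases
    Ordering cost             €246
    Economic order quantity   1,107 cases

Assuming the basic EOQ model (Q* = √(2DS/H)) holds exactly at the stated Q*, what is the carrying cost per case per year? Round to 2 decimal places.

€21.69

Since Q* = (2DS/H)^½, squaring gives Q*²·H = 2DS.
H = 2DS / Q² = 2 × 54,025 × 246 / 1,107² = 21.6903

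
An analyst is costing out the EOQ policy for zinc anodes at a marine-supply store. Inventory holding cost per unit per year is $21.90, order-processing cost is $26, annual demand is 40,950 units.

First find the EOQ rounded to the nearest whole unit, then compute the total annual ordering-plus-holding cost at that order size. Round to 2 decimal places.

2DS/H = 2·40,950·26/21.9 = 97,232.88
EOQ = √97,232.88 ≈ 311.82 → Q = 312 units
Ordering: D/Q × S = 40,950/312 × $26 = $3,412.50
Holding:  Q/2 × H = 312/2 × $21.9 = $3,416.40
Total = $3,412.50 + $3,416.40 = $6,828.90

$6,828.90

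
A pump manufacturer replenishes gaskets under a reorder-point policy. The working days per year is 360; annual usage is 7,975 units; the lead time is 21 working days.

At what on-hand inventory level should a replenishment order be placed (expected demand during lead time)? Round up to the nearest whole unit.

Daily demand d = 7,975 / 360 = 22.153 units/day
Demand during lead time = 22.153 × 21 = 465.21
Reorder point = 465.21 → round up

466 units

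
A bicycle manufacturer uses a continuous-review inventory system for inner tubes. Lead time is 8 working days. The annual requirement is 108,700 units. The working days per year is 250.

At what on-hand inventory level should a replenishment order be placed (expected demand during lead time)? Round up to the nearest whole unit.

Daily demand d = 108,700 / 250 = 434.800 units/day
Demand during lead time = 434.800 × 8 = 3,478.40
Reorder point = 3,478.40 → round up

3,479 units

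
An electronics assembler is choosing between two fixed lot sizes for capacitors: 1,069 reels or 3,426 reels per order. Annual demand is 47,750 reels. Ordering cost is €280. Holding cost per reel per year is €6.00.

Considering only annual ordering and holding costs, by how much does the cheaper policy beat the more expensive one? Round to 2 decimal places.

Annual cost at Q: ordering D·S/Q plus holding Q·H/2.
TC(1,069) = (47,750/1,069)×280 + (1,069/2)×6 = €15,714.02
TC(3,426) = (47,750/3,426)×280 + (3,426/2)×6 = €14,180.51
Cheaper: Q = 3,426.  Difference = €1,533.51

€1,533.51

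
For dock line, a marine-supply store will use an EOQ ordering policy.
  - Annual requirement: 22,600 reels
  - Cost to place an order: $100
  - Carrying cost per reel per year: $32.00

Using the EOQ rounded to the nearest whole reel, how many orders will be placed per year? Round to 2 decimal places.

60.11 orders per year

Optimal lot size Q* = (2 × 22,600 × $100 / $32)^½ ≈ 375.83 → Q = 376
N = D/Q = 22,600/376 ≈ 60.106 orders/yr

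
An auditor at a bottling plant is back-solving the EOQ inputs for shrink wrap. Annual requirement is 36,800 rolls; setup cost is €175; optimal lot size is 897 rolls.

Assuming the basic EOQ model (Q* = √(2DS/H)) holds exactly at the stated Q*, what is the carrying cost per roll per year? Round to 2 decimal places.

€16.01

Since Q* = (2DS/H)^½, squaring gives Q*²·H = 2DS.
H = 2DS / Q² = 2 × 36,800 × 175 / 897² = 16.0078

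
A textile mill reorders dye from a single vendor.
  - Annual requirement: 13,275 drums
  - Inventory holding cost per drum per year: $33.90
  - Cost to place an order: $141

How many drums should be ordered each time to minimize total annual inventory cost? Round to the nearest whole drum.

EOQ = √(2DS/H) = √(2 × 13,275 × 141 / 33.9)
    = √(110,429.20) ≈ 332.31

332 drums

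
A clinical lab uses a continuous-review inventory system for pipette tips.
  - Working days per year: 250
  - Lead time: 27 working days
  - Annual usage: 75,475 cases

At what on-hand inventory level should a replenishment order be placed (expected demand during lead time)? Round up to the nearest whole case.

Daily demand d = 75,475 / 250 = 301.900 cases/day
Demand during lead time = 301.900 × 27 = 8,151.30
Reorder point = 8,151.30 → round up

8,152 cases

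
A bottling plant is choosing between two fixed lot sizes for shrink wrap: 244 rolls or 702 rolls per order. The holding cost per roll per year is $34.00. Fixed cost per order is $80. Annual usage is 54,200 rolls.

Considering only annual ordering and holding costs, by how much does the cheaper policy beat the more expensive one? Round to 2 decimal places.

$3,807.85

Annual cost at Q: ordering D·S/Q plus holding Q·H/2.
TC(244) = (54,200/244)×80 + (244/2)×34 = $21,918.49
TC(702) = (54,200/702)×80 + (702/2)×34 = $18,110.64
Cheaper: Q = 702.  Difference = $3,807.85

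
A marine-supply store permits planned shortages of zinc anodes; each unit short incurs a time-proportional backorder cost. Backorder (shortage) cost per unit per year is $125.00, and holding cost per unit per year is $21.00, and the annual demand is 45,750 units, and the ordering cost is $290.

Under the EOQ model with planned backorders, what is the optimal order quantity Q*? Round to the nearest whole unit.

Q* = √(2DS/H) · √((H + b)/b)
   = √(2 × 45,750 × 290 / 21) · √((21 + 125) / 125)
   = 1,124.087 × 1.0807 ≈ 1,214.85

1,215 units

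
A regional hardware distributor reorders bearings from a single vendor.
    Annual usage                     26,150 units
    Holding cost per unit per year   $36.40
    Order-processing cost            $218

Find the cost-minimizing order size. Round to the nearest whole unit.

2DS/H = 2·26,150·218/36.4 = 313,225.27
EOQ = √313,225.27 ≈ 559.67

560 units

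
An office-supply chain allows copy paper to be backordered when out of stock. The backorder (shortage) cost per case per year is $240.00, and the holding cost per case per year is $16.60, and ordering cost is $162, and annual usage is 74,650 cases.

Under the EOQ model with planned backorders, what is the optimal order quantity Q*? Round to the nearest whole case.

1,248 cases

Basic EOQ = √(2·74,650·162/16.6) = 1,207.073
Backorder adjustment √((H+b)/b) = √((16.6+240)/240) = 1.0340
Q* = 1,207.073 × 1.0340 ≈ 1,248.12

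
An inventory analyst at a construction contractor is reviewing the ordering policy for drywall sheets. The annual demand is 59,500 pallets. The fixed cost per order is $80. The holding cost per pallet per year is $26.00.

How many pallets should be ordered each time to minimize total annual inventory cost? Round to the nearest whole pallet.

605 pallets

Optimal lot size Q* = (2 × 59,500 × $80 / $26)^½ ≈ 605.11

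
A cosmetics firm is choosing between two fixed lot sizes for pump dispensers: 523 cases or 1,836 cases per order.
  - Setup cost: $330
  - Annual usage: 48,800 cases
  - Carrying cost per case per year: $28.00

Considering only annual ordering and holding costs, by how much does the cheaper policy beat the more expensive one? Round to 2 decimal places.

TC(Q) = (D/Q)S + (Q/2)H
TC(523) = (48,800/523)×330 + (523/2)×28 = $38,113.59
TC(1,836) = (48,800/1,836)×330 + (1,836/2)×28 = $34,475.24
|ΔTC| = |$38,113.59 − $34,475.24| = $3,638.35

$3,638.35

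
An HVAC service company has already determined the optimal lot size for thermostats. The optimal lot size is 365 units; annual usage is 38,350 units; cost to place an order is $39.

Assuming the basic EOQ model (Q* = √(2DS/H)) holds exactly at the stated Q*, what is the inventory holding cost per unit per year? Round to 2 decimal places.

$22.45

EOQ relation: Q² = 2DS/H, so rearrange for the unknown.
H = 2DS / Q² = 2 × 38,350 × 39 / 365² = 22.4530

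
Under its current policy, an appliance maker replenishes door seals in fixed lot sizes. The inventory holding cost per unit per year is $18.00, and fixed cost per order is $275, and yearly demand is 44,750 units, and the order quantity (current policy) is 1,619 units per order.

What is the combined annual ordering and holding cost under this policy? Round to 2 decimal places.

$22,172.14

Orders/yr = 44,750/1,619 = 27.641; ordering cost = 27.641 × $275 = $7,601.14
Average inventory = 1,619/2 = 809.5; holding cost = 809.5 × $18 = $14,571.00
Total = $7,601.14 + $14,571.00 = $22,172.14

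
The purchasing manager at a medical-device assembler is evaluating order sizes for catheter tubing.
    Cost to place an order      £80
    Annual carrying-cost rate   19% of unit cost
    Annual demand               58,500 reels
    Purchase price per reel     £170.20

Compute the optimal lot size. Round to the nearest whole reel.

538 reels

Carrying cost H = £170.2 × 19% = £32.3380/reel/yr
EOQ = √(2DS/H) = √(2 × 58,500 × 80 / 32.338)
    = √(289,442.76) ≈ 538.00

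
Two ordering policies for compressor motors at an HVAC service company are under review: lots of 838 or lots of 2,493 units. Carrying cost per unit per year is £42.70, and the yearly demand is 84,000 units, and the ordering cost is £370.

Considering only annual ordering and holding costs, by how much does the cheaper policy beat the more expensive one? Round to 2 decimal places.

For each Q, cost = (D/Q)·S + (Q/2)·H.
TC(838) = (84,000/838)×370 + (838/2)×42.7 = £54,979.61
TC(2,493) = (84,000/2,493)×370 + (2,493/2)×42.7 = £65,692.46
|ΔTC| = |£54,979.61 − £65,692.46| = £10,712.85

£10,712.85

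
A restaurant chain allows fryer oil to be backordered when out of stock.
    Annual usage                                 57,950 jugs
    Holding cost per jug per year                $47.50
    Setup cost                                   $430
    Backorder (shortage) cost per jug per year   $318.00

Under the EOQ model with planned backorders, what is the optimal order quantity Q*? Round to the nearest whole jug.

Q* = √(2DS/H) · √((H + b)/b)
   = √(2 × 57,950 × 430 / 47.5) · √((47.5 + 318) / 318)
   = 1,024.305 × 1.0721 ≈ 1,098.14

1,098 jugs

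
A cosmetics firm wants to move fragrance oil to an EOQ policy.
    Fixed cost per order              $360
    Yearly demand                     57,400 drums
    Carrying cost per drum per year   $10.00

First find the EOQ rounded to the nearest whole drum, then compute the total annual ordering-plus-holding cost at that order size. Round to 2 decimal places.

2DS/H = 2·57,400·360/10 = 4,132,800.00
EOQ = √4,132,800.00 ≈ 2,032.93 → Q = 2,033 drums
Annual ordering cost = (D/Q)·S = (57,400/2,033) × 360 = $10,164.29
Annual holding cost  = (Q/2)·H = (2,033/2) × 10 = $10,165.00
Total = $10,164.29 + $10,165.00 = $20,329.29

$20,329.29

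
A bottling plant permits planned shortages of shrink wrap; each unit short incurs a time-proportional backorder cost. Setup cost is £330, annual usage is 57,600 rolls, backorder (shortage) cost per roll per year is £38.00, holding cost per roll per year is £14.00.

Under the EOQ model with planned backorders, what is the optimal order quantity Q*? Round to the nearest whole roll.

Basic EOQ = √(2·57,600·330/14) = 1,647.856
Backorder adjustment √((H+b)/b) = √((14+38)/38) = 1.1698
Q* = 1,647.856 × 1.1698 ≈ 1,927.65

1,928 rolls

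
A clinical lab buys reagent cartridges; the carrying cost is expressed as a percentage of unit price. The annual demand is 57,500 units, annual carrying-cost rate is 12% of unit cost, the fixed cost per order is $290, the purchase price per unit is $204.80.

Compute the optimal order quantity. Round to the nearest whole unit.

H = i·C = 0.12 × $204.8 = $24.5760 per unit-year
2DS/H = 2·57,500·290/24.576 = 1,357,014.97
EOQ = √1,357,014.97 ≈ 1,164.91

1,165 units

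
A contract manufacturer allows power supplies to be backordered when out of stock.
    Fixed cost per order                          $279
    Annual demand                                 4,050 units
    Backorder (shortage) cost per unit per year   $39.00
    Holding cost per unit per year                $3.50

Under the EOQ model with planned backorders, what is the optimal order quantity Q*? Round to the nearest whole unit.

Q* = √(2DS/H) · √((H + b)/b)
   = √(2 × 4,050 × 279 / 3.5) · √((3.5 + 39) / 39)
   = 803.546 × 1.0439 ≈ 838.83

839 units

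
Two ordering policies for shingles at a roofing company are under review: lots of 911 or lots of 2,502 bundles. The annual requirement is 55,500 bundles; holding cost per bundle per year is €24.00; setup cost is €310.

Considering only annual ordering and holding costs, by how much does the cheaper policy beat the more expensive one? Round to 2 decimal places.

€7,082.66

Annual cost at Q: ordering D·S/Q plus holding Q·H/2.
TC(911) = (55,500/911)×310 + (911/2)×24 = €29,817.84
TC(2,502) = (55,500/2,502)×310 + (2,502/2)×24 = €36,900.50
Lots of 911 are cheaper by €7,082.66.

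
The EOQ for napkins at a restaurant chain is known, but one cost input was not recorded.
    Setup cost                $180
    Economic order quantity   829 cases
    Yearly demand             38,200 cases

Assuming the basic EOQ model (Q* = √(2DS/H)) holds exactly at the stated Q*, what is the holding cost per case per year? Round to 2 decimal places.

$20.01

EOQ relation: Q² = 2DS/H, so rearrange for the unknown.
H = 2DS / Q² = 2 × 38,200 × 180 / 829² = 20.0104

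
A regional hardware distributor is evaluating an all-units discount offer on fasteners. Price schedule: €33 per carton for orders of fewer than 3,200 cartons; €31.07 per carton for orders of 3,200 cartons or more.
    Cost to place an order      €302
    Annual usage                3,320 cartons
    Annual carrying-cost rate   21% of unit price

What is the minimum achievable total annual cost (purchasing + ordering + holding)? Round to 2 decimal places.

H₁ = 21%×€33 = €6.9300;  H₂ = 21%×€31.07 = €6.5247
EOQ₁ = √(2×3,320×302/6.9300) = 537.92  (< 3,200, feasible at tier 1)
EOQ₂ = √(2×3,320×302/6.5247) = 554.38  (< 3,200 → use Q = 3,200 at tier-2 price)
TC(tier 1 (EOQ₁), Q≈537.9) = €113,287.81
TC(tier 2, Q≈3,200.0) = €113,905.24
Minimum at tier 1 (EOQ₁): €113,287.81

€113,287.81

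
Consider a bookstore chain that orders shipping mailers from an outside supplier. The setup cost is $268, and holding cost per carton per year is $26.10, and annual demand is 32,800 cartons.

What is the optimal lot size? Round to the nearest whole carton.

821 cartons

Q* = √(2·D·S / H) = √(2·32,800·268 / 26.1) = √673,593.9 ≈ 820.73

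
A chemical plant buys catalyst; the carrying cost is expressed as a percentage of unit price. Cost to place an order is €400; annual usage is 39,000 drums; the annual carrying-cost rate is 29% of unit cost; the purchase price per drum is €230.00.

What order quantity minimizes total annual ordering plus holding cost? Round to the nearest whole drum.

684 drums

H = i·C = 0.29 × €230 = €66.7000 per drum-year
2DS/H = 2·39,000·400/66.7 = 467,766.12
EOQ = √467,766.12 ≈ 683.93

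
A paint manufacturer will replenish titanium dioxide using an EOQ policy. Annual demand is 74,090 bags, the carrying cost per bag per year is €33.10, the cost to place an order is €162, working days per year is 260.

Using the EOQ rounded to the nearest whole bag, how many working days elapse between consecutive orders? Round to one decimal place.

EOQ = √(2DS/H) = √(2 × 74,090 × 162 / 33.1)
    = √(725,231.42) ≈ 851.61 → Q = 852 bags
Cycle time = (working days × Q)/D = (260 × 852) / 74,090 = 2.990 days

3.0 days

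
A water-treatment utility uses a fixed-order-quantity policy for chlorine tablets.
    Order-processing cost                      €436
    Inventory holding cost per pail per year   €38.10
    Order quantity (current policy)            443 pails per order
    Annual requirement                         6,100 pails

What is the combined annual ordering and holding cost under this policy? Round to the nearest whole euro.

Ordering: D/Q × S = 6,100/443 × €436 = €6,003.61
Holding:  Q/2 × H = 443/2 × €38.1 = €8,439.15
Total = €6,003.61 + €8,439.15 = €14,442.76

€14,443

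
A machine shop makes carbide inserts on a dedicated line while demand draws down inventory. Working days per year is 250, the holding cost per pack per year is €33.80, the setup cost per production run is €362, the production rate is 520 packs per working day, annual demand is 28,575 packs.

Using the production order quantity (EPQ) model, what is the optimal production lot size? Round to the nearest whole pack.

886 packs

d = 28,575/250 = 114.3000 packs/day;  effective holding cost H(1 − d/p) = 33.8·(1 − 114.3000/520) = 26.37050
Q* = √(2DS / H_eff) = √(2·28,575·362 / 26.37050) ≈ 885.73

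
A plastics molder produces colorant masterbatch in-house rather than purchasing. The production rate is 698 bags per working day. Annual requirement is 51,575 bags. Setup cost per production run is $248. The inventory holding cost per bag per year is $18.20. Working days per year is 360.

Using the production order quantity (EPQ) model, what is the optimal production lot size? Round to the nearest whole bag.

Daily demand d = 51,575/360 = 143.264; p = 698; 1 − d/p = 0.79475
EPQ = √(2DS / (H(1 − d/p)))
    = √(2 × 51,575 × 248 / (18.2 × 0.79475)) ≈ 1,329.87

1,330 bags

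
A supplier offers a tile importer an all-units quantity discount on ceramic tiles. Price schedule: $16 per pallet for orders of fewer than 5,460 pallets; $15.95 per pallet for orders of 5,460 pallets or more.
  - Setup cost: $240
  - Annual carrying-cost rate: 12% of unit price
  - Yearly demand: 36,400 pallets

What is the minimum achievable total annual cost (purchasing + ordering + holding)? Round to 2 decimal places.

H₁ = 12%×$16 = $1.9200;  H₂ = 12%×$15.95 = $1.9140
EOQ₁ = √(2×36,400×240/1.9200) = 3,016.62  (< 5,460, feasible at tier 1)
EOQ₂ = √(2×36,400×240/1.9140) = 3,021.35  (< 5,460 → use Q = 5,460 at tier-2 price)
TC(tier 1 (EOQ₁), Q≈3,016.6) = $588,191.91
TC(tier 2, Q≈5,460.0) = $587,405.22
Minimum at tier 2: $587,405.22

$587,405.22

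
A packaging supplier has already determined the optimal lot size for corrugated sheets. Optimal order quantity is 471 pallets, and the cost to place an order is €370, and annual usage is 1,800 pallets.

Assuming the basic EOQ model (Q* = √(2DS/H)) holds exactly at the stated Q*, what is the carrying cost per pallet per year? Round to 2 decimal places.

€6.00

Since Q* = (2DS/H)^½, squaring gives Q*²·H = 2DS.
H = 2DS / Q² = 2 × 1,800 × 370 / 471² = 6.0043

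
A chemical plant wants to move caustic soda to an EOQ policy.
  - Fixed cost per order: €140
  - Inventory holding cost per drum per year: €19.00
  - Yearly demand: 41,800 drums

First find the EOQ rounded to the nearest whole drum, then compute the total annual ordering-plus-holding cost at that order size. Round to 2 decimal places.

EOQ = √(2DS/H) = √(2 × 41,800 × 140 / 19)
    = √(616,000.00) ≈ 784.86 → Q = 785 drums
Annual ordering cost = (D/Q)·S = (41,800/785) × 140 = €7,454.78
Annual holding cost  = (Q/2)·H = (785/2) × 19 = €7,457.50
Total = €7,454.78 + €7,457.50 = €14,912.28

€14,912.28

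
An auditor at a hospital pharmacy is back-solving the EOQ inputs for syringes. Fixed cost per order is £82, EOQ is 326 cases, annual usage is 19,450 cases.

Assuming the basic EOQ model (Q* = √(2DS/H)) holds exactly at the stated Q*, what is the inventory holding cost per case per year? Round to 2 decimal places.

£30.01

Since Q* = (2DS/H)^½, squaring gives Q*²·H = 2DS.
H = 2DS / Q² = 2 × 19,450 × 82 / 326² = 30.0143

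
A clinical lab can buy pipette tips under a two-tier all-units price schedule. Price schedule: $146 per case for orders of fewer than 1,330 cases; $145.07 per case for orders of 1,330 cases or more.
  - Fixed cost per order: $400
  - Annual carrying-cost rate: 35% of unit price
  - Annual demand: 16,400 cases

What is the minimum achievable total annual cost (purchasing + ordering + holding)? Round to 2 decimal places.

H₁ = 35%×$146 = $51.1000;  H₂ = 35%×$145.07 = $50.7745
EOQ₁ = √(2×16,400×400/51.1000) = 506.71  (< 1,330, feasible at tier 1)
EOQ₂ = √(2×16,400×400/50.7745) = 508.33  (< 1,330 → use Q = 1,330 at tier-2 price)
TC(tier 1 (EOQ₁), Q≈506.7) = $2,420,292.70
TC(tier 2, Q≈1,330.0) = $2,417,845.37
Minimum at tier 2: $2,417,845.37

$2,417,845.37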